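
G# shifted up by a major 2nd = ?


Reasoning:
major 2nd: 2 letter names, 2 semitones
Letter: G + 1 → A
Pitch: G# + 2 semitones, spelled as an A → A#
= A#


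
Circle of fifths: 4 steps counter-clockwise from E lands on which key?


Each counter-clockwise step moves down a perfect 5th (= up a perfect 4th)
From E: E → A → D → G → C
= C


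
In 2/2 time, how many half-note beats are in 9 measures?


Time signature 2/2: the bottom number 2 means the half note gets one count
The top number 2 means 2 half-note beats per measure
Total = 2 × 9 measures
= 18 half-note beats


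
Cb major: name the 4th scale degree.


Reasoning:
Major scale pattern: W-W-H-W-W-W-H (2-2-1-2-2-2-1 semitones)
Starting from Cb:
  Cb + 2 semitones → Db
  Db + 2 semitones → Eb
  Eb + 1 semitone → Fb
  Fb + 2 semitones → Gb
  Gb + 2 semitones → Ab
  Ab + 2 semitones → Bb
  Bb + 1 semitone → Cb
Scale: Cb Db Eb Fb Gb Ab Bb
Degree 4 = Fb


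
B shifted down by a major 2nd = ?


Solution.
major 2nd: 2 letter names, 2 semitones
Letter: B - 1 → A
Pitch: B - 2 semitones, spelled as an A → A
= A


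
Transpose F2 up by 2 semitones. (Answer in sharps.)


Reasoning:
F2: chromatic position 5 in octave 2 → absolute = 2×12 + 5 = 29
Transpose up 2: 29 + 2 = 31
31 = 2×12 + 7 → G in octave 2
Result = G2


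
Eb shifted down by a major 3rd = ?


Step by step:
major 3rd: 3 letter names, 4 semitones
Letter: E - 2 → C
Pitch: Eb - 4 semitones, spelled as a C → Cb
= Cb


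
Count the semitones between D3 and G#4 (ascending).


Absolute semitone position = octave×12 + chromatic position
D3: 3×12 + 2 = 38
G#4: 4×12 + 8 = 56
Difference = 56 - 38 = 18
= 18 semitones


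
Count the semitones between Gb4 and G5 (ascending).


Solution.
Absolute semitone position = octave×12 + chromatic position
Gb4: 4×12 + 6 = 54
G5: 5×12 + 7 = 67
Difference = 67 - 54 = 13
= 13 semitones


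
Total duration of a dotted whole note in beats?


Step by step:
Base whole note = 4 beats
Dot 1 adds half the previous value: +2
One dotted whole = 4 + 2 = 6
= 6 beats


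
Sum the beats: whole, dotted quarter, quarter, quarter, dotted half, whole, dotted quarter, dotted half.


Step by step:
Beat values:
  whole = 4 beats
  dotted quarter = 1.5 beats
  quarter = 1 beat
  quarter = 1 beat
  dotted half = 3 beats
  whole = 4 beats
  dotted quarter = 1.5 beats
  dotted half = 3 beats
Sum = 4 + 1.5 + 1 + 1 + 3 + 4 + 1.5 + 3
= 19 beats


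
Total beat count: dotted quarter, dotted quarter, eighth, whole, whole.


Let's work it out.
Beat values:
  dotted quarter = 1.5 beats
  dotted quarter = 1.5 beats
  eighth = 0.5 beats
  whole = 4 beats
  whole = 4 beats
Sum = 1.5 + 1.5 + 0.5 + 4 + 4
= 11.5 beats


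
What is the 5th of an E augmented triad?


Step by step:
Augmented triad = root + major 3rd (4 semitones) + augmented 5th (8 semitones)
A triad on E stacks thirds, so the chord tones use letter names E-G-B
Root: E
Major 3rd above E: G#
Augmented 5th above E: B#
The 5th = B#


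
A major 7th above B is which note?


Let's work it out.
A 7th spans 7 letter names, so from B we land on A
A major 7th = 11 semitones above B
Spell A at that pitch: A#
= A#


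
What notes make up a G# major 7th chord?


Let's work it out.
Major 7th chord = root + major 3rd + perfect 5th + major 7th
Seventh chords stack in thirds, so the letter names are G-B-D-F
Root: G#
Major 3rd above G#: B#
Perfect 5th above G#: D#
Major 7th above G#: F##
Chord = G# B# D# F##


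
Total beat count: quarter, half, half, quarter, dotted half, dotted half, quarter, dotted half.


Beat values:
  quarter = 1 beat
  half = 2 beats
  half = 2 beats
  quarter = 1 beat
  dotted half = 3 beats
  dotted half = 3 beats
  quarter = 1 beat
  dotted half = 3 beats
Sum = 1 + 2 + 2 + 1 + 3 + 3 + 1 + 3
= 16 beats


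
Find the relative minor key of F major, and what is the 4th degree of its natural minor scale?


Let's work it out.
The relative minor shares the major's key signature and starts on its 6th degree
6th degree = a major 6th above the tonic; a major 6th above F is D
→ relative minor of F major is D minor
D natural minor scale: D E F G A Bb C
= D minor; 4th degree = G


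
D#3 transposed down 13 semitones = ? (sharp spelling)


Let's work it out.
D#3: chromatic position 3 in octave 3 → absolute = 3×12 + 3 = 39
Transpose down 13: 39 - 13 = 26
26 = 2×12 + 2 → D in octave 2
Result = D2


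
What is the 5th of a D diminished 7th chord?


Working:
Diminished 7th chord = root + minor 3rd + diminished 5th + diminished 7th
Seventh chords stack in thirds, so the letter names are D-F-A-C
Root: D
Minor 3rd above D: F
Diminished 5th above D: Ab
Diminished 7th above D: Cb
The 5th = Ab


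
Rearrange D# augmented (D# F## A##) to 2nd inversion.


Step by step:
Root position: D# F## A##
2nd inversion: move root and 3rd up an octave
Bass note: A##
Notes (bottom to top) = A## D# F##


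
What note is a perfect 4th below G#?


Reasoning:
A 4th spans 4 letter names, so from G we land on D
A perfect 4th = 5 semitones below G#
Spell D at that pitch: D#
= D#


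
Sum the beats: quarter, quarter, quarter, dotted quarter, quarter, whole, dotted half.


Beat values:
  quarter = 1 beat
  quarter = 1 beat
  quarter = 1 beat
  dotted quarter = 1.5 beats
  quarter = 1 beat
  whole = 4 beats
  dotted half = 3 beats
Sum = 1 + 1 + 1 + 1.5 + 1 + 4 + 3
= 12.5 beats


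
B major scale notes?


Step by step:
Major scale pattern: W-W-H-W-W-W-H (2-2-1-2-2-2-1 semitones)
Starting from B:
  B + 2 semitones → C#
  C# + 2 semitones → D#
  D# + 1 semitone → E
  E + 2 semitones → F#
  F# + 2 semitones → G#
  G# + 2 semitones → A#
  A# + 1 semitone → B
Scale = B C# D# E F# G# A#


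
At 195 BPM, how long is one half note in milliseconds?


Step by step:
One quarter-note beat = 60000 / BPM = 60000 / 195 ms
Half note = 2 × quarter note
Duration = 2 × 60000 / 195 = 120000 / 195
= 615.4 ms


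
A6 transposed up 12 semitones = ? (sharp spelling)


Let's work it out.
A6: chromatic position 9 in octave 6 → absolute = 6×12 + 9 = 81
Transpose up 12: 81 + 12 = 93
93 = 7×12 + 9 → A in octave 7
Result = A7


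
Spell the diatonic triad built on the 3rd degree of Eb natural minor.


Step by step:
Eb natural minor scale: Eb F Gb Ab Bb Cb Db
Diatonic triad on degree 3 stacks scale notes 3, 5, 7: Gb Bb Db
Gb→Bb = 4 semitones; Gb→Db = 7 semitones → major triad
= Gb Bb Db (major)


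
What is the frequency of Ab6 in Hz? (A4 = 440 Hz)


f = 440 × 2^(n/12) where n = semitones from A4
Ab6: 23 semitones from A4
f = 440 × 2^(23/12)
f = 1661.22 Hz


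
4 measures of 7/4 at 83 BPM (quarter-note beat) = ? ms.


Step by step:
Quarter-note beat duration = 60000 / 83 ms
Beats per measure (7/4) = 7
One measure = 7 × 60000 / 83 = 420000 / 83 ms
4 measures = 4 × 420000 / 83 = 1680000 / 83
= 20241.0 ms


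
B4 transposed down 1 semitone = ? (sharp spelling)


B4: chromatic position 11 in octave 4 → absolute = 4×12 + 11 = 59
Transpose down 1: 59 - 1 = 58
58 = 4×12 + 10 → A# in octave 4
Result = A#4


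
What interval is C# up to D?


Reasoning:
Letter names: C → D spans 2 letter names → a 2nd
Semitones: C# → D = 1 half-step
A 2nd of 1 semitone is a minor 2nd
= minor 2nd


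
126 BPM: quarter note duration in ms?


Step by step:
One quarter-note beat = 60000 / BPM = 60000 / 126 ms
Duration = 60000 / 126
= 476.2 ms


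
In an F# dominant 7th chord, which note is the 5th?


Dominant 7th chord = root + major 3rd + perfect 5th + minor 7th
Seventh chords stack in thirds, so the letter names are F-A-C-E
Root: F#
Major 3rd above F#: A#
Perfect 5th above F#: C#
Minor 7th above F#: E
The 5th = C#


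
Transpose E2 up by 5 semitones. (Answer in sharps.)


E2: chromatic position 4 in octave 2 → absolute = 2×12 + 4 = 28
Transpose up 5: 28 + 5 = 33
33 = 2×12 + 9 → A in octave 2
Result = A2


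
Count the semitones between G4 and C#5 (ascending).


Absolute semitone position = octave×12 + chromatic position
G4: 4×12 + 7 = 55
C#5: 5×12 + 1 = 61
Difference = 61 - 55 = 6
= 6 semitones


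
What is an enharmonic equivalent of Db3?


Step by step:
Enharmonic notes sound the same pitch but are spelled with different letter names
Db and C# name the same pitch class
= C#3


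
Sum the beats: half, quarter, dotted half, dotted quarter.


Beat values:
  half = 2 beats
  quarter = 1 beat
  dotted half = 3 beats
  dotted quarter = 1.5 beats
Sum = 2 + 1 + 3 + 1.5
= 7.5 beats


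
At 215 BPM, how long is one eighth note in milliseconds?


Working:
One quarter-note beat = 60000 / BPM = 60000 / 215 ms
Eighth note = 1/2 × quarter note
Duration = 1/2 × 60000 / 215 = 30000 / 215
= 139.5 ms


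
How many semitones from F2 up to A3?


Absolute semitone position = octave×12 + chromatic position
F2: 2×12 + 5 = 29
A3: 3×12 + 9 = 45
Difference = 45 - 29 = 16
= 16 semitones


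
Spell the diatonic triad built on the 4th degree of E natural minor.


Let's work it out.
E natural minor scale: E F# G A B C D
Diatonic triad on degree 4 stacks scale notes 4, 6, 1: A C E
A→C = 3 semitones; A→E = 7 semitones → minor triad
= A C E (minor)


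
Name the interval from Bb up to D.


Letter names: B → D spans 3 letter names → a 3rd
Semitones: Bb → D = 4 half-steps
A 3rd of 4 semitones is a major 3rd
= major 3rd


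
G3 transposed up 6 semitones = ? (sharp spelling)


Working:
G3: chromatic position 7 in octave 3 → absolute = 3×12 + 7 = 43
Transpose up 6: 43 + 6 = 49
49 = 4×12 + 1 → C# in octave 4
Result = C#4


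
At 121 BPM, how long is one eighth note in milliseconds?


One quarter-note beat = 60000 / BPM = 60000 / 121 ms
Eighth note = 1/2 × quarter note
Duration = 1/2 × 60000 / 121 = 30000 / 121
= 247.9 ms


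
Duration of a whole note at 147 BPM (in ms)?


Reasoning:
One quarter-note beat = 60000 / BPM = 60000 / 147 ms
Whole note = 4 × quarter note
Duration = 4 × 60000 / 147 = 240000 / 147
= 1632.7 ms


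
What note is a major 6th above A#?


Reasoning:
A 6th spans 6 letter names, so from A we land on F
A major 6th = 9 semitones above A#
Spell F at that pitch: F##
= F##


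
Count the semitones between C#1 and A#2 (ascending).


Working:
Absolute semitone position = octave×12 + chromatic position
C#1: 1×12 + 1 = 13
A#2: 2×12 + 10 = 34
Difference = 34 - 13 = 21
= 21 semitones


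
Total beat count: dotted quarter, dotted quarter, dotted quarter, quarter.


Beat values:
  dotted quarter = 1.5 beats
  dotted quarter = 1.5 beats
  dotted quarter = 1.5 beats
  quarter = 1 beat
Sum = 1.5 + 1.5 + 1.5 + 1
= 5.5 beats


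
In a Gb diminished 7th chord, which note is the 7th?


Reasoning:
Diminished 7th chord = root + minor 3rd + diminished 5th + diminished 7th
Seventh chords stack in thirds, so the letter names are G-B-D-F
Root: Gb
Minor 3rd above Gb: Bbb
Diminished 5th above Gb: Dbb
Diminished 7th above Gb: Fbb
The 7th = Fbb


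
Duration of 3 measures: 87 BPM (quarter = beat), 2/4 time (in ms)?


Quarter-note beat duration = 60000 / 87 ms
Beats per measure (2/4) = 2
One measure = 2 × 60000 / 87 = 120000 / 87 ms
3 measures = 3 × 120000 / 87 = 360000 / 87
= 4137.9 ms


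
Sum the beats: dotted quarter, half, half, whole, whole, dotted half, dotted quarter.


Let's work it out.
Beat values:
  dotted quarter = 1.5 beats
  half = 2 beats
  half = 2 beats
  whole = 4 beats
  whole = 4 beats
  dotted half = 3 beats
  dotted quarter = 1.5 beats
Sum = 1.5 + 2 + 2 + 4 + 4 + 3 + 1.5
= 18 beats


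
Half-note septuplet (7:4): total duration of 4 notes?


Solution.
Septuplet: 7 notes occupy the space of 4 half notes
Space = 4 × 2 = 8 beats
Each septuplet note = 8 / 7 = 8/7 beats
4 notes = 4 × 8/7 = 32/7
= 32/7 beats


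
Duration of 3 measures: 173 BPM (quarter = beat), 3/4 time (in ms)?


Let's work it out.
Quarter-note beat duration = 60000 / 173 ms
Beats per measure (3/4) = 3
One measure = 3 × 60000 / 173 = 180000 / 173 ms
3 measures = 3 × 180000 / 173 = 540000 / 173
= 3121.4 ms


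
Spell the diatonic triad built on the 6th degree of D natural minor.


Solution.
D natural minor scale: D E F G A Bb C
Diatonic triad on degree 6 stacks scale notes 6, 1, 3: Bb D F
Bb→D = 4 semitones; Bb→F = 7 semitones → major triad
= Bb D F (major)


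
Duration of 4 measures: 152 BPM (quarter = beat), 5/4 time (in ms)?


Step by step:
Quarter-note beat duration = 60000 / 152 ms
Beats per measure (5/4) = 5
One measure = 5 × 60000 / 152 = 300000 / 152 ms
4 measures = 4 × 300000 / 152 = 1200000 / 152
= 7894.7 ms


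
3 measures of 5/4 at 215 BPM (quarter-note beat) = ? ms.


Quarter-note beat duration = 60000 / 215 ms
Beats per measure (5/4) = 5
One measure = 5 × 60000 / 215 = 300000 / 215 ms
3 measures = 3 × 300000 / 215 = 900000 / 215
= 4186.0 ms


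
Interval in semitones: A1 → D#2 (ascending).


Step by step:
Absolute semitone position = octave×12 + chromatic position
A1: 1×12 + 9 = 21
D#2: 2×12 + 3 = 27
Difference = 27 - 21 = 6
= 6 semitones


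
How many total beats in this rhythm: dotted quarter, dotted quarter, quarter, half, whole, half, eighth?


Let's work it out.
Beat values:
  dotted quarter = 1.5 beats
  dotted quarter = 1.5 beats
  quarter = 1 beat
  half = 2 beats
  whole = 4 beats
  half = 2 beats
  eighth = 0.5 beats
Sum = 1.5 + 1.5 + 1 + 2 + 4 + 2 + 0.5
= 12.5 beats


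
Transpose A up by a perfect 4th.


Step by step:
perfect 4th: 4 letter names, 5 semitones
Letter: A + 3 → D
Pitch: A + 5 semitones, spelled as a D → D
= D


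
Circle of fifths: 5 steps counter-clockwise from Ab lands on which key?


Let's work it out.
Each counter-clockwise step moves down a perfect 5th (= up a perfect 4th)
From Ab: Ab → Db → F#/Gb → B → E → A
= A


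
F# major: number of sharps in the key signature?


Solution.
Sharp major keys follow the circle of fifths: C(0), G(1), D(2), A(3), E(4), B(5), F#(6), C#(7)
F# major has 6 sharps
Order of sharps: F# C# G# D# A# E# B# → first 6: F#, C#, G#, D#, A#, E#
= 6 sharps


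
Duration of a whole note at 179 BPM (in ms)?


Solution.
One quarter-note beat = 60000 / BPM = 60000 / 179 ms
Whole note = 4 × quarter note
Duration = 4 × 60000 / 179 = 240000 / 179
= 1340.8 ms


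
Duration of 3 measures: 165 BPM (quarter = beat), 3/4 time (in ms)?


Working:
Quarter-note beat duration = 60000 / 165 ms
Beats per measure (3/4) = 3
One measure = 3 × 60000 / 165 = 180000 / 165 ms
3 measures = 3 × 180000 / 165 = 540000 / 165
= 3272.7 ms


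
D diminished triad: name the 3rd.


Step by step:
Diminished triad = root + minor 3rd (3 semitones) + diminished 5th (6 semitones)
A triad on D stacks thirds, so the chord tones use letter names D-F-A
Root: D
Minor 3rd above D: F
Diminished 5th above D: Ab
The 3rd = F


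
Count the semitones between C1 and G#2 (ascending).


Absolute semitone position = octave×12 + chromatic position
C1: 1×12 + 0 = 12
G#2: 2×12 + 8 = 32
Difference = 32 - 12 = 20
= 20 semitones


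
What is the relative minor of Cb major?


The relative minor shares the major's key signature and starts on its 6th degree
6th degree = a major 6th above the tonic; a major 6th above Cb is Ab
→ relative minor of Cb major is Ab minor
= Ab minor


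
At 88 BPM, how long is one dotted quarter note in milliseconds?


Let's work it out.
One quarter-note beat = 60000 / BPM = 60000 / 88 ms
Dotted quarter note = 3/2 × quarter note
Duration = 3/2 × 60000 / 88 = 90000 / 88
= 1022.7 ms


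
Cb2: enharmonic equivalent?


Enharmonic notes sound the same pitch but are spelled with different letter names
Cb and B name the same pitch class
Octave numbers change at C, so Cb2 = B1
= B1


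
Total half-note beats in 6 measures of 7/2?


Step by step:
Time signature 7/2: the bottom number 2 means the half note gets one count
The top number 7 means 7 half-note beats per measure
Total = 7 × 6 measures
= 42 half-note beats


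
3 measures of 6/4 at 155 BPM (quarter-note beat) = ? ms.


Quarter-note beat duration = 60000 / 155 ms
Beats per measure (6/4) = 6
One measure = 6 × 60000 / 155 = 360000 / 155 ms
3 measures = 3 × 360000 / 155 = 1080000 / 155
= 6967.7 ms


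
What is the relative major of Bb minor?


Let's work it out.
The relative major shares the key signature and is a minor 3rd above the minor tonic
A minor 3rd above Bb is Db
→ relative major of Bb minor is Db major
= Db major


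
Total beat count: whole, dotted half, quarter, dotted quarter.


Step by step:
Beat values:
  whole = 4 beats
  dotted half = 3 beats
  quarter = 1 beat
  dotted quarter = 1.5 beats
Sum = 4 + 3 + 1 + 1.5
= 9.5 beats


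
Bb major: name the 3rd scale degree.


Major scale pattern: W-W-H-W-W-W-H (2-2-1-2-2-2-1 semitones)
Starting from Bb:
  Bb + 2 semitones → C
  C + 2 semitones → D
  D + 1 semitone → Eb
  Eb + 2 semitones → F
  F + 2 semitones → G
  G + 2 semitones → A
  A + 1 semitone → Bb
Scale: Bb C D Eb F G A
Degree 3 = D


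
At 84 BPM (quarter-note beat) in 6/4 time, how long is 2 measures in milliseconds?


Solution.
Quarter-note beat duration = 60000 / 84 ms
Beats per measure (6/4) = 6
One measure = 6 × 60000 / 84 = 360000 / 84 ms
2 measures = 2 × 360000 / 84 = 720000 / 84
= 8571.4 ms


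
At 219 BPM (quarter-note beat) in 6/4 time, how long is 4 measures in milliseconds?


Step by step:
Quarter-note beat duration = 60000 / 219 ms
Beats per measure (6/4) = 6
One measure = 6 × 60000 / 219 = 360000 / 219 ms
4 measures = 4 × 360000 / 219 = 1440000 / 219
= 6575.3 ms


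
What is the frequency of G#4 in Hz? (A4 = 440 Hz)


Let's work it out.
f = 440 × 2^(n/12) where n = semitones from A4
G#4: -1 semitones from A4
f = 440 × 2^(-1/12)
f = 415.30 Hz


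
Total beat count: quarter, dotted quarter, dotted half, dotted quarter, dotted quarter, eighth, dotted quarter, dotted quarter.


Working:
Beat values:
  quarter = 1 beat
  dotted quarter = 1.5 beats
  dotted half = 3 beats
  dotted quarter = 1.5 beats
  dotted quarter = 1.5 beats
  eighth = 0.5 beats
  dotted quarter = 1.5 beats
  dotted quarter = 1.5 beats
Sum = 1 + 1.5 + 3 + 1.5 + 1.5 + 0.5 + 1.5 + 1.5
= 12 beats


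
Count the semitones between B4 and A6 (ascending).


Solution.
Absolute semitone position = octave×12 + chromatic position
B4: 4×12 + 11 = 59
A6: 6×12 + 9 = 81
Difference = 81 - 59 = 22
= 22 semitones


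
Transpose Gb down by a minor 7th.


Step by step:
minor 7th: 7 letter names, 10 semitones
Letter: G - 6 → A
Pitch: Gb - 10 semitones, spelled as an A → Ab
= Ab


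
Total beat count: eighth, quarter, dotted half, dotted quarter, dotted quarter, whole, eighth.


Working:
Beat values:
  eighth = 0.5 beats
  quarter = 1 beat
  dotted half = 3 beats
  dotted quarter = 1.5 beats
  dotted quarter = 1.5 beats
  whole = 4 beats
  eighth = 0.5 beats
Sum = 0.5 + 1 + 3 + 1.5 + 1.5 + 4 + 0.5
= 12 beats


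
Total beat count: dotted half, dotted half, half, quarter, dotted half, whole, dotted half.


Let's work it out.
Beat values:
  dotted half = 3 beats
  dotted half = 3 beats
  half = 2 beats
  quarter = 1 beat
  dotted half = 3 beats
  whole = 4 beats
  dotted half = 3 beats
Sum = 3 + 3 + 2 + 1 + 3 + 4 + 3
= 19 beats


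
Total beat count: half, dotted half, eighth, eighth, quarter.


Working:
Beat values:
  half = 2 beats
  dotted half = 3 beats
  eighth = 0.5 beats
  eighth = 0.5 beats
  quarter = 1 beat
Sum = 2 + 3 + 0.5 + 0.5 + 1
= 7 beats


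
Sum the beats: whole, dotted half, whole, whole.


Beat values:
  whole = 4 beats
  dotted half = 3 beats
  whole = 4 beats
  whole = 4 beats
Sum = 4 + 3 + 4 + 4
= 15 beats


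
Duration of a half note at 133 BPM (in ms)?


Step by step:
One quarter-note beat = 60000 / BPM = 60000 / 133 ms
Half note = 2 × quarter note
Duration = 2 × 60000 / 133 = 120000 / 133
= 902.3 ms


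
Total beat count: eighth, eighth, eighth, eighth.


Beat values:
  eighth = 0.5 beats
  eighth = 0.5 beats
  eighth = 0.5 beats
  eighth = 0.5 beats
Sum = 0.5 + 0.5 + 0.5 + 0.5
= 2 beats


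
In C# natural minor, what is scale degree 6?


Natural minor scale pattern: W-H-W-W-H-W-W (2-1-2-2-1-2-2 semitones)
Starting from C#:
  C# + 2 semitones → D#
  D# + 1 semitone → E
  E + 2 semitones → F#
  F# + 2 semitones → G#
  G# + 1 semitone → A
  A + 2 semitones → B
  B + 2 semitones → C#
Scale: C# D# E F# G# A B
Degree 6 = A


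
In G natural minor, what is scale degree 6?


Reasoning:
Natural minor scale pattern: W-H-W-W-H-W-W (2-1-2-2-1-2-2 semitones)
Starting from G:
  G + 2 semitones → A
  A + 1 semitone → Bb
  Bb + 2 semitones → C
  C + 2 semitones → D
  D + 1 semitone → Eb
  Eb + 2 semitones → F
  F + 2 semitones → G
Scale: G A Bb C D Eb F
Degree 6 = Eb


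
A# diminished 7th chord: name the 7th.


Reasoning:
Diminished 7th chord = root + minor 3rd + diminished 5th + diminished 7th
Seventh chords stack in thirds, so the letter names are A-C-E-G
Root: A#
Minor 3rd above A#: C#
Diminished 5th above A#: E
Diminished 7th above A#: G
The 7th = G


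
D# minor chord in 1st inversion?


Root position: D# F# A#
1st inversion: move root up an octave
Bass note: F#
Notes (bottom to top) = F# A# D#


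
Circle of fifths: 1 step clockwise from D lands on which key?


Each clockwise step on the circle of fifths moves up a perfect 5th
From D: D → A
= A


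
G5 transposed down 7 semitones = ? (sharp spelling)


Let's work it out.
G5: chromatic position 7 in octave 5 → absolute = 5×12 + 7 = 67
Transpose down 7: 67 - 7 = 60
60 = 5×12 + 0 → C in octave 5
Result = C5


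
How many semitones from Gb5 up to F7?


Let's work it out.
Absolute semitone position = octave×12 + chromatic position
Gb5: 5×12 + 6 = 66
F7: 7×12 + 5 = 89
Difference = 89 - 66 = 23
= 23 semitones


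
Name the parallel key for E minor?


Parallel keys share the same tonic but differ in mode
E minor → parallel is E major
= E major


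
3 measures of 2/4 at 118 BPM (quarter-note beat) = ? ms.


Working:
Quarter-note beat duration = 60000 / 118 ms
Beats per measure (2/4) = 2
One measure = 2 × 60000 / 118 = 120000 / 118 ms
3 measures = 3 × 120000 / 118 = 360000 / 118
= 3050.8 ms


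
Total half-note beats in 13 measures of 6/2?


Let's work it out.
Time signature 6/2: the bottom number 2 means the half note gets one count
The top number 6 means 6 half-note beats per measure
Total = 6 × 13 measures
= 78 half-note beats


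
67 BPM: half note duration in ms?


One quarter-note beat = 60000 / BPM = 60000 / 67 ms
Half note = 2 × quarter note
Duration = 2 × 60000 / 67 = 120000 / 67
= 1791.0 ms


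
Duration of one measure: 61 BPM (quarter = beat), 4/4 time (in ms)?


Reasoning:
Quarter-note beat duration = 60000 / 61 ms
Beats per measure (4/4) = 4
One measure = 4 × 60000 / 61 = 240000 / 61 ms
= 3934.4 ms


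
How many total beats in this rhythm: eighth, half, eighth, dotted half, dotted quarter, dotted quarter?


Step by step:
Beat values:
  eighth = 0.5 beats
  half = 2 beats
  eighth = 0.5 beats
  dotted half = 3 beats
  dotted quarter = 1.5 beats
  dotted quarter = 1.5 beats
Sum = 0.5 + 2 + 0.5 + 3 + 1.5 + 1.5
= 9 beats


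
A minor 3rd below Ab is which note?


Let's work it out.
A 3rd spans 3 letter names, so from A we land on F
A minor 3rd = 3 semitones below Ab
Spell F at that pitch: F
= F


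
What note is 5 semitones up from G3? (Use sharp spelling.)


Working:
G3: chromatic position 7 in octave 3 → absolute = 3×12 + 7 = 43
Transpose up 5: 43 + 5 = 48
48 = 4×12 + 0 → C in octave 4
Result = C4


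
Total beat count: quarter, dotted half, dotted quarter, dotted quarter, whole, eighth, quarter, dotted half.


Step by step:
Beat values:
  quarter = 1 beat
  dotted half = 3 beats
  dotted quarter = 1.5 beats
  dotted quarter = 1.5 beats
  whole = 4 beats
  eighth = 0.5 beats
  quarter = 1 beat
  dotted half = 3 beats
Sum = 1 + 3 + 1.5 + 1.5 + 4 + 0.5 + 1 + 3
= 15.5 beats


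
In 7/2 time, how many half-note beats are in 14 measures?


Let's work it out.
Time signature 7/2: the bottom number 2 means the half note gets one count
The top number 7 means 7 half-note beats per measure
Total = 7 × 14 measures
= 98 half-note beats


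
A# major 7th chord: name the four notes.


Reasoning:
Major 7th chord = root + major 3rd + perfect 5th + major 7th
Seventh chords stack in thirds, so the letter names are A-C-E-G
Root: A#
Major 3rd above A#: C##
Perfect 5th above A#: E#
Major 7th above A#: G##
Chord = A# C## E# G##


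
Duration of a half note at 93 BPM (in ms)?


Let's work it out.
One quarter-note beat = 60000 / BPM = 60000 / 93 ms
Half note = 2 × quarter note
Duration = 2 × 60000 / 93 = 120000 / 93
= 1290.3 ms


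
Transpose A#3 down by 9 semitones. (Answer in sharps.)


Reasoning:
A#3: chromatic position 10 in octave 3 → absolute = 3×12 + 10 = 46
Transpose down 9: 46 - 9 = 37
37 = 3×12 + 1 → C# in octave 3
Result = C#3


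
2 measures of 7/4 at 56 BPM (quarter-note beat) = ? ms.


Reasoning:
Quarter-note beat duration = 60000 / 56 ms
Beats per measure (7/4) = 7
One measure = 7 × 60000 / 56 = 420000 / 56 ms
2 measures = 2 × 420000 / 56 = 840000 / 56
= 15000.0 ms


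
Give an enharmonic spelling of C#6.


Enharmonic notes sound the same pitch but are spelled with different letter names
C# and Db name the same pitch class
= Db6


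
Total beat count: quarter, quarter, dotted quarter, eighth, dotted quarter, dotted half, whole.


Reasoning:
Beat values:
  quarter = 1 beat
  quarter = 1 beat
  dotted quarter = 1.5 beats
  eighth = 0.5 beats
  dotted quarter = 1.5 beats
  dotted half = 3 beats
  whole = 4 beats
Sum = 1 + 1 + 1.5 + 0.5 + 1.5 + 3 + 4
= 12.5 beats


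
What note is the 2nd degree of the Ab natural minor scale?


Natural minor scale pattern: W-H-W-W-H-W-W (2-1-2-2-1-2-2 semitones)
Starting from Ab:
  Ab + 2 semitones → Bb
  Bb + 1 semitone → Cb
  Cb + 2 semitones → Db
  Db + 2 semitones → Eb
  Eb + 1 semitone → Fb
  Fb + 2 semitones → Gb
  Gb + 2 semitones → Ab
Scale: Ab Bb Cb Db Eb Fb Gb
Degree 2 = Bb


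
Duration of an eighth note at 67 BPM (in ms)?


Step by step:
One quarter-note beat = 60000 / BPM = 60000 / 67 ms
Eighth note = 1/2 × quarter note
Duration = 1/2 × 60000 / 67 = 30000 / 67
= 447.8 ms


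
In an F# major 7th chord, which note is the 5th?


Solution.
Major 7th chord = root + major 3rd + perfect 5th + major 7th
Seventh chords stack in thirds, so the letter names are F-A-C-E
Root: F#
Major 3rd above F#: A#
Perfect 5th above F#: C#
Major 7th above F#: E#
The 5th = C#


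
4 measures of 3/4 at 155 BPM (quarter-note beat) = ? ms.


Solution.
Quarter-note beat duration = 60000 / 155 ms
Beats per measure (3/4) = 3
One measure = 3 × 60000 / 155 = 180000 / 155 ms
4 measures = 4 × 180000 / 155 = 720000 / 155
= 4645.2 ms


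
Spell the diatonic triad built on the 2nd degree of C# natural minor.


C# natural minor scale: C# D# E F# G# A B
Diatonic triad on degree 2 stacks scale notes 2, 4, 6: D# F# A
D#→F# = 3 semitones; D#→A = 6 semitones → diminished triad
= D# F# A (diminished)


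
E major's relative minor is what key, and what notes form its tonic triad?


The relative minor shares the major's key signature and starts on its 6th degree
6th degree = a major 6th above the tonic; a major 6th above E is C#
→ relative minor of E major is C# minor
Tonic triad of C# minor = root + minor 3rd + perfect 5th = C# E G#
= C# minor; triad = C# E G#


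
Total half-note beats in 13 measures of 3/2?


Step by step:
Time signature 3/2: the bottom number 2 means the half note gets one count
The top number 3 means 3 half-note beats per measure
Total = 3 × 13 measures
= 39 half-note beats


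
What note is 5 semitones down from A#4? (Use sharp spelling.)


Solution.
A#4: chromatic position 10 in octave 4 → absolute = 4×12 + 10 = 58
Transpose down 5: 58 - 5 = 53
53 = 4×12 + 5 → F in octave 4
Result = F4


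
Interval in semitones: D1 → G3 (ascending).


Absolute semitone position = octave×12 + chromatic position
D1: 1×12 + 2 = 14
G3: 3×12 + 7 = 43
Difference = 43 - 14 = 29
= 29 semitones


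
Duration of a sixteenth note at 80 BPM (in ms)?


One quarter-note beat = 60000 / BPM = 60000 / 80 ms
Sixteenth note = 1/4 × quarter note
Duration = 1/4 × 60000 / 80 = 15000 / 80
= 187.5 ms


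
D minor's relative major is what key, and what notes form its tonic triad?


Step by step:
The relative major shares the key signature and is a minor 3rd above the minor tonic
A minor 3rd above D is F
→ relative major of D minor is F major
Tonic triad of F major = root + major 3rd + perfect 5th = F A C
= F major; triad = F A C


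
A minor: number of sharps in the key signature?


Working:
Sharp minor keys follow the circle of fifths: A(0), E(1), B(2), F#(3), C#(4), G#(5), D#(6), A#(7)
A minor has 0 sharps
= 0 sharps


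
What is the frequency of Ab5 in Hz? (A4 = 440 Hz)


Reasoning:
f = 440 × 2^(n/12) where n = semitones from A4
Ab5: 11 semitones from A4
f = 440 × 2^(11/12)
f = 830.61 Hz


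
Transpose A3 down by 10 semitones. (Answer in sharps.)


Step by step:
A3: chromatic position 9 in octave 3 → absolute = 3×12 + 9 = 45
Transpose down 10: 45 - 10 = 35
35 = 2×12 + 11 → B in octave 2
Result = B2


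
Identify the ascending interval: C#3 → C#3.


Step by step:
Letter names: C → C spans 1 letter name → a unison
Semitones: C#3 → C#3 = 0 half-steps
A unison of 0 semitones is a perfect unison
= perfect unison


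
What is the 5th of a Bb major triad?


Working:
Major triad = root + major 3rd (4 semitones) + perfect 5th (7 semitones)
A triad on Bb stacks thirds, so the chord tones use letter names B-D-F
Root: Bb
Major 3rd above Bb: D
Perfect 5th above Bb: F
The 5th = F


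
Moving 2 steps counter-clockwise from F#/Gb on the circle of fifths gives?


Let's work it out.
Each counter-clockwise step moves down a perfect 5th (= up a perfect 4th)
From F#/Gb: F#/Gb → B → E
= E


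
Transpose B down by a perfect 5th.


Step by step:
perfect 5th: 5 letter names, 7 semitones
Letter: B - 4 → E
Pitch: B - 7 semitones, spelled as an E → E
= E


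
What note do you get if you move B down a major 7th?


Reasoning:
major 7th: 7 letter names, 11 semitones
Letter: B - 6 → C
Pitch: B - 11 semitones, spelled as a C → C
= C


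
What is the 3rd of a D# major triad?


Major triad = root + major 3rd (4 semitones) + perfect 5th (7 semitones)
A triad on D# stacks thirds, so the chord tones use letter names D-F-A
Root: D#
Major 3rd above D#: F##
Perfect 5th above D#: A#
The 3rd = F##


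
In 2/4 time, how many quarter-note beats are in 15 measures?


Let's work it out.
Time signature 2/4: the bottom number 4 means the quarter note gets one count
The top number 2 means 2 quarter-note beats per measure
Total = 2 × 15 measures
= 30 quarter-note beats


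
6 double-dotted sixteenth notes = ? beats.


Solution.
Base sixteenth note = 1/4 beats
Dot 1 adds half the previous value: +1/8
Dot 2 adds half the previous value: +1/16
One double-dotted sixteenth = 1/4 + 1/8 + 1/16 = 7/16
6 of them = 6 × 7/16 = 21/8
= 21/8 beats


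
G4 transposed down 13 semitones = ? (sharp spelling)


Let's work it out.
G4: chromatic position 7 in octave 4 → absolute = 4×12 + 7 = 55
Transpose down 13: 55 - 13 = 42
42 = 3×12 + 6 → F# in octave 3
Result = F#3


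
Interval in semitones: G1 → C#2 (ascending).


Reasoning:
Absolute semitone position = octave×12 + chromatic position
G1: 1×12 + 7 = 19
C#2: 2×12 + 1 = 25
Difference = 25 - 19 = 6
= 6 semitones


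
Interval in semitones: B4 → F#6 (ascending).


Let's work it out.
Absolute semitone position = octave×12 + chromatic position
B4: 4×12 + 11 = 59
F#6: 6×12 + 6 = 78
Difference = 78 - 59 = 19
= 19 semitones


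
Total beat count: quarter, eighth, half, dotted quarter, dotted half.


Solution.
Beat values:
  quarter = 1 beat
  eighth = 0.5 beats
  half = 2 beats
  dotted quarter = 1.5 beats
  dotted half = 3 beats
Sum = 1 + 0.5 + 2 + 1.5 + 3
= 8 beats


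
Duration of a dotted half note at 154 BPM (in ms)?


Step by step:
One quarter-note beat = 60000 / BPM = 60000 / 154 ms
Dotted half note = 3 × quarter note
Duration = 3 × 60000 / 154 = 180000 / 154
= 1168.8 ms


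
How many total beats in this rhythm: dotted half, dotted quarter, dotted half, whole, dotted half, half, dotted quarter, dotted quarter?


Reasoning:
Beat values:
  dotted half = 3 beats
  dotted quarter = 1.5 beats
  dotted half = 3 beats
  whole = 4 beats
  dotted half = 3 beats
  half = 2 beats
  dotted quarter = 1.5 beats
  dotted quarter = 1.5 beats
Sum = 3 + 1.5 + 3 + 4 + 3 + 2 + 1.5 + 1.5
= 19.5 beats


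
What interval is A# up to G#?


Letter names: A → G spans 7 letter names → a 7th
Semitones: A# → G# = 10 half-steps
A 7th of 10 semitones is a minor 7th
= minor 7th


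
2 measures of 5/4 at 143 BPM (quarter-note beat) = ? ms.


Reasoning:
Quarter-note beat duration = 60000 / 143 ms
Beats per measure (5/4) = 5
One measure = 5 × 60000 / 143 = 300000 / 143 ms
2 measures = 2 × 300000 / 143 = 600000 / 143
= 4195.8 ms


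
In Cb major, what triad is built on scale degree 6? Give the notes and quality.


Step by step:
Cb major scale: Cb Db Eb Fb Gb Ab Bb
Diatonic triad on degree 6 stacks scale notes 6, 1, 3: Ab Cb Eb
Ab→Cb = 3 semitones; Ab→Eb = 7 semitones → minor triad
= Ab Cb Eb (minor)


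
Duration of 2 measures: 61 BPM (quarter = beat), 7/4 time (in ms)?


Solution.
Quarter-note beat duration = 60000 / 61 ms
Beats per measure (7/4) = 7
One measure = 7 × 60000 / 61 = 420000 / 61 ms
2 measures = 2 × 420000 / 61 = 840000 / 61
= 13770.5 ms


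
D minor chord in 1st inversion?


Reasoning:
Root position: D F A
1st inversion: move root up an octave
Bass note: F
Notes (bottom to top) = F A D


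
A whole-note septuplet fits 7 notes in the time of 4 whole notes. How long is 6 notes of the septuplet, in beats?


Working:
Septuplet: 7 notes occupy the space of 4 whole notes
Space = 4 × 4 = 16 beats
Each septuplet note = 16 / 7 = 16/7 beats
6 notes = 6 × 16/7 = 96/7
= 96/7 beats


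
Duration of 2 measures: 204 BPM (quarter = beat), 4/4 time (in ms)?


Step by step:
Quarter-note beat duration = 60000 / 204 ms
Beats per measure (4/4) = 4
One measure = 4 × 60000 / 204 = 240000 / 204 ms
2 measures = 2 × 240000 / 204 = 480000 / 204
= 2352.9 ms


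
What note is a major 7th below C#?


A 7th spans 7 letter names, so from C we land on D
A major 7th = 11 semitones below C#
Spell D at that pitch: D
= D


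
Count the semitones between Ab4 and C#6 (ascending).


Working:
Absolute semitone position = octave×12 + chromatic position
Ab4: 4×12 + 8 = 56
C#6: 6×12 + 1 = 73
Difference = 73 - 56 = 17
= 17 semitones


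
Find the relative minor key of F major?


Reasoning:
The relative minor shares the major's key signature and starts on its 6th degree
6th degree = a major 6th above the tonic; a major 6th above F is D
→ relative minor of F major is D minor
= D minor


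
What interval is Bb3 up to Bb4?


Step by step:
Letter names: B → B spans 8 letter names → an octave
Semitones: Bb3 → Bb4 = 12 half-steps
An octave of 12 semitones is a perfect octave
= perfect octave


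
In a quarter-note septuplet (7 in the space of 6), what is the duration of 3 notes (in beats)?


Septuplet: 7 notes occupy the space of 6 quarter notes
Space = 6 × 1 = 6 beats
Each septuplet note = 6 / 7 = 6/7 beats
3 notes = 3 × 6/7 = 18/7
= 18/7 beats


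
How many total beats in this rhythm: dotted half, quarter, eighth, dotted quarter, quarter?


Let's work it out.
Beat values:
  dotted half = 3 beats
  quarter = 1 beat
  eighth = 0.5 beats
  dotted quarter = 1.5 beats
  quarter = 1 beat
Sum = 3 + 1 + 0.5 + 1.5 + 1
= 7 beats


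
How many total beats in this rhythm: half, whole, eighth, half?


Working:
Beat values:
  half = 2 beats
  whole = 4 beats
  eighth = 0.5 beats
  half = 2 beats
Sum = 2 + 4 + 0.5 + 2
= 8.5 beats


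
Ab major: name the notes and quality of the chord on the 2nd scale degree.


Let's work it out.
Ab major scale: Ab Bb C Db Eb F G
Diatonic triad on degree 2 stacks scale notes 2, 4, 6: Bb Db F
Bb→Db = 3 semitones; Bb→F = 7 semitones → minor triad
= Bb Db F (minor)


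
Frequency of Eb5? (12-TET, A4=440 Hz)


f = 440 × 2^(n/12) where n = semitones from A4
Eb5: 6 semitones from A4
f = 440 × 2^(6/12)
f = 622.25 Hz


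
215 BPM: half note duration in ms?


Step by step:
One quarter-note beat = 60000 / BPM = 60000 / 215 ms
Half note = 2 × quarter note
Duration = 2 × 60000 / 215 = 120000 / 215
= 558.1 ms


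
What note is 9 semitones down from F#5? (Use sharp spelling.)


Let's work it out.
F#5: chromatic position 6 in octave 5 → absolute = 5×12 + 6 = 66
Transpose down 9: 66 - 9 = 57
57 = 4×12 + 9 → A in octave 4
Result = A4


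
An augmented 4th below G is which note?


A 4th spans 4 letter names, so from G we land on D
An augmented 4th = 6 semitones below G
Spell D at that pitch: Db
= Db


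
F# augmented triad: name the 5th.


Augmented triad = root + major 3rd (4 semitones) + augmented 5th (8 semitones)
A triad on F# stacks thirds, so the chord tones use letter names F-A-C
Root: F#
Major 3rd above F#: A#
Augmented 5th above F#: C##
The 5th = C##


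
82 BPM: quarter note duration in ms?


One quarter-note beat = 60000 / BPM = 60000 / 82 ms
Duration = 60000 / 82
= 731.7 ms


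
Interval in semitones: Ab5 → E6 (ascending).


Reasoning:
Absolute semitone position = octave×12 + chromatic position
Ab5: 5×12 + 8 = 68
E6: 6×12 + 4 = 76
Difference = 76 - 68 = 8
= 8 semitones


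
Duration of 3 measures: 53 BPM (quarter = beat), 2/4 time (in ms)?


Reasoning:
Quarter-note beat duration = 60000 / 53 ms
Beats per measure (2/4) = 2
One measure = 2 × 60000 / 53 = 120000 / 53 ms
3 measures = 3 × 120000 / 53 = 360000 / 53
= 6792.5 ms


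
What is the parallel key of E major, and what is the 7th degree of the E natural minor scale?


Solution.
Parallel keys share the same tonic but differ in mode
E major → parallel is E minor
E natural minor scale: E F# G A B C D
= E minor; 7th degree = D


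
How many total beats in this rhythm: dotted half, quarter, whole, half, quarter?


Working:
Beat values:
  dotted half = 3 beats
  quarter = 1 beat
  whole = 4 beats
  half = 2 beats
  quarter = 1 beat
Sum = 3 + 1 + 4 + 2 + 1
= 11 beats


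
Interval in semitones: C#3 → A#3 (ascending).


Reasoning:
Absolute semitone position = octave×12 + chromatic position
C#3: 3×12 + 1 = 37
A#3: 3×12 + 10 = 46
Difference = 46 - 37 = 9
= 9 semitones


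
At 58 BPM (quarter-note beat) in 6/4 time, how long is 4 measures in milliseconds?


Reasoning:
Quarter-note beat duration = 60000 / 58 ms
Beats per measure (6/4) = 6
One measure = 6 × 60000 / 58 = 360000 / 58 ms
4 measures = 4 × 360000 / 58 = 1440000 / 58
= 24827.6 ms


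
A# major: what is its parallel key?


Parallel keys share the same tonic but differ in mode
A# major → parallel is A# minor
= A# minor


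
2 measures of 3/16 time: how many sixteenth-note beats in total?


Reasoning:
Time signature 3/16: the bottom number 16 means the sixteenth note gets one count
The top number 3 means 3 sixteenth-note beats per measure
Total = 3 × 2 measures
= 6 sixteenth-note beats


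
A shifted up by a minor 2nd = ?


minor 2nd: 2 letter names, 1 semitones
Letter: A + 1 → B
Pitch: A + 1 semitones, spelled as a B → Bb
= Bb
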